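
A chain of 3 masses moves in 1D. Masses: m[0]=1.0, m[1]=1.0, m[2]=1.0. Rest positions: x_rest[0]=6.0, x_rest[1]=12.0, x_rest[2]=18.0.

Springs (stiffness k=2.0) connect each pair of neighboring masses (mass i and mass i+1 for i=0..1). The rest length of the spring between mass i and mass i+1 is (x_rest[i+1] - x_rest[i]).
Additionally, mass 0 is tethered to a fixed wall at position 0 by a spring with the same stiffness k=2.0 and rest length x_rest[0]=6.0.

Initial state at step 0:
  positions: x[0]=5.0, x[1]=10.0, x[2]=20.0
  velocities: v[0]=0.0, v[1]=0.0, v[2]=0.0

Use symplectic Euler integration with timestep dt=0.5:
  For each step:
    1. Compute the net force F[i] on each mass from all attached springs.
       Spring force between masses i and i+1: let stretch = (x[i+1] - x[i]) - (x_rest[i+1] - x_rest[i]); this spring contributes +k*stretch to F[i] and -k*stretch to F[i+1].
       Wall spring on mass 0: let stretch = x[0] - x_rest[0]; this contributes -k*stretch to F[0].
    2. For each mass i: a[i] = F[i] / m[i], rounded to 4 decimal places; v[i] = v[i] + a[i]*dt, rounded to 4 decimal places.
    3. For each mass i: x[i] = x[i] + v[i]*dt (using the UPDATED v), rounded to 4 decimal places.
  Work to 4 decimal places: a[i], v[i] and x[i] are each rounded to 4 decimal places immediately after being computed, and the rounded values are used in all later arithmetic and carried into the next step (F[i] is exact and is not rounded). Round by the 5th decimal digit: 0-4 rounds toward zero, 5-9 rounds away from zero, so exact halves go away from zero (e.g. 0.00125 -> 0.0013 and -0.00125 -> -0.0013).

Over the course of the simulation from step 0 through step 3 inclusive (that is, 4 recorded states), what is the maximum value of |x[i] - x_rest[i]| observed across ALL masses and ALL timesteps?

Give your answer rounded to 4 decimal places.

Step 0: x=[5.0000 10.0000 20.0000] v=[0.0000 0.0000 0.0000]
Step 1: x=[5.0000 12.5000 18.0000] v=[0.0000 5.0000 -4.0000]
Step 2: x=[6.2500 14.0000 16.2500] v=[2.5000 3.0000 -3.5000]
Step 3: x=[8.2500 12.7500 16.3750] v=[4.0000 -2.5000 0.2500]
Max displacement = 2.2500

Answer: 2.2500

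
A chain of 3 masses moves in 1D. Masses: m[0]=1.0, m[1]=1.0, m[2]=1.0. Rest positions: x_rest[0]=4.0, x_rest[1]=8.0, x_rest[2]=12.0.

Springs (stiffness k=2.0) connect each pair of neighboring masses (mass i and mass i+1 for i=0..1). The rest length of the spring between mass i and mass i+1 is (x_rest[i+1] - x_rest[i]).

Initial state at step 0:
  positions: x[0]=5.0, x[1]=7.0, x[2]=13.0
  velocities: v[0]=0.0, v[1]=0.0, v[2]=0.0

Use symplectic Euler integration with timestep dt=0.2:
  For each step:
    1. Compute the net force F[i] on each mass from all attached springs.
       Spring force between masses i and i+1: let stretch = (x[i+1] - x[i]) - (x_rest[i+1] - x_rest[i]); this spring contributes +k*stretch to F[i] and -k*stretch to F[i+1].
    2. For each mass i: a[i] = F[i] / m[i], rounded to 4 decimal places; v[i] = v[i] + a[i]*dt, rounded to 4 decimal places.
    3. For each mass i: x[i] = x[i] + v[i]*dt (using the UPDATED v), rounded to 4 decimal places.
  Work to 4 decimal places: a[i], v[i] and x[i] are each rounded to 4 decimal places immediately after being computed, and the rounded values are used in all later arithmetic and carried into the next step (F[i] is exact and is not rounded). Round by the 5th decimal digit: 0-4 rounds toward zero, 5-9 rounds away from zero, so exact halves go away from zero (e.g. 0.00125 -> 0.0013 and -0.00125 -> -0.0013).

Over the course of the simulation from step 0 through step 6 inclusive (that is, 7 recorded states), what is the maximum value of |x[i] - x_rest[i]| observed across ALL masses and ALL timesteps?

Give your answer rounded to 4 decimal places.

Step 0: x=[5.0000 7.0000 13.0000] v=[0.0000 0.0000 0.0000]
Step 1: x=[4.8400 7.3200 12.8400] v=[-0.8000 1.6000 -0.8000]
Step 2: x=[4.5584 7.8832 12.5584] v=[-1.4080 2.8160 -1.4080]
Step 3: x=[4.2228 8.5544 12.2228] v=[-1.6781 3.3562 -1.6781]
Step 4: x=[3.9137 9.1726 11.9137] v=[-1.5455 3.0909 -1.5455]
Step 5: x=[3.7053 9.5894 11.7053] v=[-1.0419 2.0838 -1.0419]
Step 6: x=[3.6476 9.7047 11.6476] v=[-0.2883 0.5765 -0.2883]
Max displacement = 1.7047

Answer: 1.7047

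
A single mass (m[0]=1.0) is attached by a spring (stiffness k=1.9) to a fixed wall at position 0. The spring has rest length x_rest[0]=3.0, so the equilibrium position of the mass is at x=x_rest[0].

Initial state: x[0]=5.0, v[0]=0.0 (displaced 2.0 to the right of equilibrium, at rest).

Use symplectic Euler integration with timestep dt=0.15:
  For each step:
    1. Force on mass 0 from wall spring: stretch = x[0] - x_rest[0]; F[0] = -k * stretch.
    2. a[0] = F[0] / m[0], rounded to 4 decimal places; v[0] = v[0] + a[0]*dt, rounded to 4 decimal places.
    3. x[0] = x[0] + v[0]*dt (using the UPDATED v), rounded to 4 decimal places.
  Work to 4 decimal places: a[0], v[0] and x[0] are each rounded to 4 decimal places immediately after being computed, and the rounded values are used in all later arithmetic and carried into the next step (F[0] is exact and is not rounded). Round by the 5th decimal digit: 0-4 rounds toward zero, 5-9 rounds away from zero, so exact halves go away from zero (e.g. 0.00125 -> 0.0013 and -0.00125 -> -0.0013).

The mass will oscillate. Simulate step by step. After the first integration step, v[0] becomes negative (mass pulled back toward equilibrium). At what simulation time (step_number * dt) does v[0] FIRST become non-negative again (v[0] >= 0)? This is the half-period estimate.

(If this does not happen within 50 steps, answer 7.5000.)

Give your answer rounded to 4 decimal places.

Step 0: x=[5.0000] v=[0.0000]
Step 1: x=[4.9145] v=[-0.5700]
Step 2: x=[4.7472] v=[-1.1156]
Step 3: x=[4.5052] v=[-1.6136]
Step 4: x=[4.1988] v=[-2.0426]
Step 5: x=[3.8412] v=[-2.3843]
Step 6: x=[3.4476] v=[-2.6240]
Step 7: x=[3.0349] v=[-2.7516]
Step 8: x=[2.6207] v=[-2.7615]
Step 9: x=[2.2227] v=[-2.6534]
Step 10: x=[1.8579] v=[-2.4319]
Step 11: x=[1.5419] v=[-2.1064]
Step 12: x=[1.2883] v=[-1.6908]
Step 13: x=[1.1079] v=[-1.2030]
Step 14: x=[1.0083] v=[-0.6638]
Step 15: x=[0.9939] v=[-0.0962]
Step 16: x=[1.0652] v=[0.4755]
First v>=0 after going negative at step 16, time=2.4000

Answer: 2.4000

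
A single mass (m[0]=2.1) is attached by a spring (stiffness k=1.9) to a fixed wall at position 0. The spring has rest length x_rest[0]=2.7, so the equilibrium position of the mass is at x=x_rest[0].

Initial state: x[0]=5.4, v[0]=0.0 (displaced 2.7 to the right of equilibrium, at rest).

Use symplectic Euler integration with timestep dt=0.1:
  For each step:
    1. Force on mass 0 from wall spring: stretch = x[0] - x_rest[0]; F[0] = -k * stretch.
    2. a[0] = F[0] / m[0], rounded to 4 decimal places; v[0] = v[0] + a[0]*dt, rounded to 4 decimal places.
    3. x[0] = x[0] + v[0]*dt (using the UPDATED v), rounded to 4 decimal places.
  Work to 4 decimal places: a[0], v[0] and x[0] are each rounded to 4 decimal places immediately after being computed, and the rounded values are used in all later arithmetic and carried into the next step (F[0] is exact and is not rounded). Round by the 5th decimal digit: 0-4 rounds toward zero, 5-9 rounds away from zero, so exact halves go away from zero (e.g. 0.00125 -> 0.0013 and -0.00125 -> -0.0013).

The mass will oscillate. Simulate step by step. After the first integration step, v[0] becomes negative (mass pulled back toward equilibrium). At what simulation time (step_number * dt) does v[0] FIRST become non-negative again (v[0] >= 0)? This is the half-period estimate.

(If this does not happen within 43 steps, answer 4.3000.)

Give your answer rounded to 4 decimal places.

Answer: 3.4000

Derivation:
Step 0: x=[5.4000] v=[0.0000]
Step 1: x=[5.3756] v=[-0.2443]
Step 2: x=[5.3270] v=[-0.4864]
Step 3: x=[5.2546] v=[-0.7241]
Step 4: x=[5.1591] v=[-0.9552]
Step 5: x=[5.0413] v=[-1.1777]
Step 6: x=[4.9024] v=[-1.3895]
Step 7: x=[4.7435] v=[-1.5888]
Step 8: x=[4.5661] v=[-1.7737]
Step 9: x=[4.3719] v=[-1.9425]
Step 10: x=[4.1625] v=[-2.0938]
Step 11: x=[3.9399] v=[-2.2261]
Step 12: x=[3.7061] v=[-2.3383]
Step 13: x=[3.4632] v=[-2.4293]
Step 14: x=[3.2134] v=[-2.4984]
Step 15: x=[2.9589] v=[-2.5449]
Step 16: x=[2.7021] v=[-2.5683]
Step 17: x=[2.4453] v=[-2.5685]
Step 18: x=[2.1908] v=[-2.5455]
Step 19: x=[1.9409] v=[-2.4994]
Step 20: x=[1.6978] v=[-2.4307]
Step 21: x=[1.4638] v=[-2.3400]
Step 22: x=[1.2410] v=[-2.2282]
Step 23: x=[1.0314] v=[-2.0962]
Step 24: x=[0.8369] v=[-1.9452]
Step 25: x=[0.6592] v=[-1.7766]
Step 26: x=[0.5000] v=[-1.5920]
Step 27: x=[0.3607] v=[-1.3930]
Step 28: x=[0.2426] v=[-1.1814]
Step 29: x=[0.1467] v=[-0.9591]
Step 30: x=[0.0739] v=[-0.7281]
Step 31: x=[0.0249] v=[-0.4905]
Step 32: x=[0.0001] v=[-0.2485]
Step 33: x=[-0.0003] v=[-0.0042]
Step 34: x=[0.0237] v=[0.2401]
First v>=0 after going negative at step 34, time=3.4000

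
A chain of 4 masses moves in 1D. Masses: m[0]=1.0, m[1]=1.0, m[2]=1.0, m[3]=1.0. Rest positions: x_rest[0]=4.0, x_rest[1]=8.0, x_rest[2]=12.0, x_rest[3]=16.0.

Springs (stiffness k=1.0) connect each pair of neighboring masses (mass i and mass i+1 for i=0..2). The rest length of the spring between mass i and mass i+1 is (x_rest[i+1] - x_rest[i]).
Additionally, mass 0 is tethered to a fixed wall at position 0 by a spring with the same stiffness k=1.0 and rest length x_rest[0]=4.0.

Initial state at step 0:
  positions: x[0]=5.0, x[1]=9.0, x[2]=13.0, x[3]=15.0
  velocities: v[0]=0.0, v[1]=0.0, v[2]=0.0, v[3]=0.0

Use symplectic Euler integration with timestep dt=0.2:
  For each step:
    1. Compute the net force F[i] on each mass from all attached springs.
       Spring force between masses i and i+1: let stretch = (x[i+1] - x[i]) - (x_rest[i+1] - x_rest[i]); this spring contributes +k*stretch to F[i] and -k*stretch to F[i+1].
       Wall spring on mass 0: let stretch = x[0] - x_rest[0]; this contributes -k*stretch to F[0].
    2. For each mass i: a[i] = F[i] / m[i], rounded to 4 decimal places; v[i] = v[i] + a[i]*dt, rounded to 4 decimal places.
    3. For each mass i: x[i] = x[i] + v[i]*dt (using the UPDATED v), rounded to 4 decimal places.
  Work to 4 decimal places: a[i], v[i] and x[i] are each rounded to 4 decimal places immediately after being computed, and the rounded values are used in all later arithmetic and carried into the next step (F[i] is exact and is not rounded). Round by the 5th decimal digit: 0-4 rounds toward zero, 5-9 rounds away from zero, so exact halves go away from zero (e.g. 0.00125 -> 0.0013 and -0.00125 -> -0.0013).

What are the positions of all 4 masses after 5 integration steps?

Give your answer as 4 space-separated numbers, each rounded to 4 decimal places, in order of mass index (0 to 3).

Answer: 4.5001 8.8558 12.1034 15.9933

Derivation:
Step 0: x=[5.0000 9.0000 13.0000 15.0000] v=[0.0000 0.0000 0.0000 0.0000]
Step 1: x=[4.9600 9.0000 12.9200 15.0800] v=[-0.2000 0.0000 -0.4000 0.4000]
Step 2: x=[4.8832 8.9952 12.7696 15.2336] v=[-0.3840 -0.0240 -0.7520 0.7680]
Step 3: x=[4.7756 8.9769 12.5668 15.4486] v=[-0.5382 -0.0915 -1.0141 1.0752]
Step 4: x=[4.6450 8.9341 12.3357 15.7084] v=[-0.6531 -0.2138 -1.1557 1.2988]
Step 5: x=[4.5001 8.8558 12.1034 15.9933] v=[-0.7243 -0.3913 -1.1615 1.4243]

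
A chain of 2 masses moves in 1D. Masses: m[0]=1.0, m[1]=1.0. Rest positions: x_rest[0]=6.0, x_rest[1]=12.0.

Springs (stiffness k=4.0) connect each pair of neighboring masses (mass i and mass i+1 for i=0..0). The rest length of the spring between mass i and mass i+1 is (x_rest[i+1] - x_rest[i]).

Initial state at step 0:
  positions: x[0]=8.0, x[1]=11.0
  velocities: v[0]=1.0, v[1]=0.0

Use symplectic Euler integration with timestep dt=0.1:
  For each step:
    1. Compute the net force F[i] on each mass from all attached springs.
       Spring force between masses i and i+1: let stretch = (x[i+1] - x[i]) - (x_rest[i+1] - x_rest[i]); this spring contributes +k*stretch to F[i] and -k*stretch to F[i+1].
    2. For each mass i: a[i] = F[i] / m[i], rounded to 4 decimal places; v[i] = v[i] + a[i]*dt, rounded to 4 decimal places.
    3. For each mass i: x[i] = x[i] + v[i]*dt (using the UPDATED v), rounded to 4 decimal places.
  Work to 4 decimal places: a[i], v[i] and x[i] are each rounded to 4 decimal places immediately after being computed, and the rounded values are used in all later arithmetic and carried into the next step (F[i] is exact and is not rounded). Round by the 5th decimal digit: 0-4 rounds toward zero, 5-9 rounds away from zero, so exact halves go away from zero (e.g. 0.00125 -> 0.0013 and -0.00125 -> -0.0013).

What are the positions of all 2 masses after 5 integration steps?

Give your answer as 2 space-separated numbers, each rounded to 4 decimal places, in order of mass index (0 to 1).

Step 0: x=[8.0000 11.0000] v=[1.0000 0.0000]
Step 1: x=[7.9800 11.1200] v=[-0.2000 1.2000]
Step 2: x=[7.8456 11.3544] v=[-1.3440 2.3440]
Step 3: x=[7.6116 11.6885] v=[-2.3405 3.3405]
Step 4: x=[7.3006 12.0995] v=[-3.1097 4.1097]
Step 5: x=[6.9416 12.5585] v=[-3.5901 4.5901]

Answer: 6.9416 12.5585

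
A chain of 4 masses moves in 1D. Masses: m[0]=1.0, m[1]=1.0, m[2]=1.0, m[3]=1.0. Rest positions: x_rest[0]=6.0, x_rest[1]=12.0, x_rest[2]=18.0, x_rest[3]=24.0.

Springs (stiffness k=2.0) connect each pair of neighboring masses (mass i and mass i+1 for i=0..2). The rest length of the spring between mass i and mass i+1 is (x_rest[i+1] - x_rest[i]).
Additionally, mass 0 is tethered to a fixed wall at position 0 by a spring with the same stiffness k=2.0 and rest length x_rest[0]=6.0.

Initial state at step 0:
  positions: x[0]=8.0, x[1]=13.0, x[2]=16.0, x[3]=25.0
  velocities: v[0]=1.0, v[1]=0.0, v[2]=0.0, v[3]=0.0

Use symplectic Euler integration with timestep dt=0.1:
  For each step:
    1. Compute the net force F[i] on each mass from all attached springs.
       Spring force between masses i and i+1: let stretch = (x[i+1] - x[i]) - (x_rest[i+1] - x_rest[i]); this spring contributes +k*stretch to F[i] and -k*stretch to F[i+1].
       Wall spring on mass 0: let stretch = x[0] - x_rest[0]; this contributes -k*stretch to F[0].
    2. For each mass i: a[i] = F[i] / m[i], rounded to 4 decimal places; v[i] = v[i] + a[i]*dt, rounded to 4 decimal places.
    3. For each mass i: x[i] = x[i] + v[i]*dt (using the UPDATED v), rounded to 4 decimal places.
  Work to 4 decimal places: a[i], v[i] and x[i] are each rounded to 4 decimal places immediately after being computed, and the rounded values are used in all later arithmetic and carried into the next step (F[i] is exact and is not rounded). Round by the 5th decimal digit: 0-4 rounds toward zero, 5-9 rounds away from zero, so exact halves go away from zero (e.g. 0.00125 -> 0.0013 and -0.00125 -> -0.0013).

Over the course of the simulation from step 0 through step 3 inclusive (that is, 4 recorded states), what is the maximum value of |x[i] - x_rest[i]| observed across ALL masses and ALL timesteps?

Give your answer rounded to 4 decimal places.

Step 0: x=[8.0000 13.0000 16.0000 25.0000] v=[1.0000 0.0000 0.0000 0.0000]
Step 1: x=[8.0400 12.9600 16.1200 24.9400] v=[0.4000 -0.4000 1.2000 -0.6000]
Step 2: x=[8.0176 12.8848 16.3532 24.8236] v=[-0.2240 -0.7520 2.3320 -1.1640]
Step 3: x=[7.9322 12.7816 16.6864 24.6578] v=[-0.8541 -1.0318 3.3324 -1.6581]
Max displacement = 2.0400

Answer: 2.0400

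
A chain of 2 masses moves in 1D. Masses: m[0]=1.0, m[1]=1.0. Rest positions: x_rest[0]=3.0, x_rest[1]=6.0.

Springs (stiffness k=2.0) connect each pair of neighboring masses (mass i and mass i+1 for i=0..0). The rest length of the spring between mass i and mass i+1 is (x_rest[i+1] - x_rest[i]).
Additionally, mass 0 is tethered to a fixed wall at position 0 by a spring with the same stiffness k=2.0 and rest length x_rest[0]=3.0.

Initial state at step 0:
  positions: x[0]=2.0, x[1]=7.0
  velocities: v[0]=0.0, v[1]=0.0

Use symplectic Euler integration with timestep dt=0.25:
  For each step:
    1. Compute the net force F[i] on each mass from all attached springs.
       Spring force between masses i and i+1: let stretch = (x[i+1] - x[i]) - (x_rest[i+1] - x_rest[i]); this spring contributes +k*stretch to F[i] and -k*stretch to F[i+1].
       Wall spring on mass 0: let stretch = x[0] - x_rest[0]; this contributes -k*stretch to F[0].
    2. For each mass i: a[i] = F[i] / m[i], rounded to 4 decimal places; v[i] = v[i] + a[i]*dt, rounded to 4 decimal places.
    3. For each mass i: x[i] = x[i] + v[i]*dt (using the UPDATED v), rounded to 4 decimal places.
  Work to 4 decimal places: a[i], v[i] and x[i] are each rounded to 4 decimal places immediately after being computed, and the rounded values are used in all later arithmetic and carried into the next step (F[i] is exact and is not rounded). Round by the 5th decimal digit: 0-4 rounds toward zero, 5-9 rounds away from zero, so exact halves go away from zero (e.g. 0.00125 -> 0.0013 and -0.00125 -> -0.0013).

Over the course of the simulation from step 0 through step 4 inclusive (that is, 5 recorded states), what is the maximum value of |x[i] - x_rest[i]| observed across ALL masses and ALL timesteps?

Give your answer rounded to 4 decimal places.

Answer: 1.1487

Derivation:
Step 0: x=[2.0000 7.0000] v=[0.0000 0.0000]
Step 1: x=[2.3750 6.7500] v=[1.5000 -1.0000]
Step 2: x=[3.0000 6.3281] v=[2.5000 -1.6875]
Step 3: x=[3.6660 5.8652] v=[2.6641 -1.8516]
Step 4: x=[4.1487 5.5024] v=[1.9307 -1.4512]
Max displacement = 1.1487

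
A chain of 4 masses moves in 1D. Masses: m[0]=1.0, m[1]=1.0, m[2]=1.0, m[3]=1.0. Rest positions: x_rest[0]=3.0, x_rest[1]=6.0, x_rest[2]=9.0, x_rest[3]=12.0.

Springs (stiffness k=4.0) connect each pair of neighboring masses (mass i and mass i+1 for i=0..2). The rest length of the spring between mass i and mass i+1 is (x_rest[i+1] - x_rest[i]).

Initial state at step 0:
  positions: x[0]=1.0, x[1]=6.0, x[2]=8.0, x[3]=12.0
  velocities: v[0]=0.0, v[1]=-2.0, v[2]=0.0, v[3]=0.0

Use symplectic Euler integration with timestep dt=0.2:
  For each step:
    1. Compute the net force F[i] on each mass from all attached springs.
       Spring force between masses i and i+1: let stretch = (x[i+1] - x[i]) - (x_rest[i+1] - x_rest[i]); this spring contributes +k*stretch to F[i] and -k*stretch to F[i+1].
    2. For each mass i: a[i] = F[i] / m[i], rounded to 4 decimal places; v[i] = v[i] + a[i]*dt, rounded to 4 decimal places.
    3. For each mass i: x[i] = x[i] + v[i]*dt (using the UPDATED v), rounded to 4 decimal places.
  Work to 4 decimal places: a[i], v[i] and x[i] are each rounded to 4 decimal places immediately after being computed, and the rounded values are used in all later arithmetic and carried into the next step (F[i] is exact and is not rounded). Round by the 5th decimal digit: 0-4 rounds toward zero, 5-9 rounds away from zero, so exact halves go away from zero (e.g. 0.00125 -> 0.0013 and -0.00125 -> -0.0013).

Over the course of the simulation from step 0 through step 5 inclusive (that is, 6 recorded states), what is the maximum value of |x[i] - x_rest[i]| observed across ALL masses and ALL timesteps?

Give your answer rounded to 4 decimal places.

Answer: 2.4916

Derivation:
Step 0: x=[1.0000 6.0000 8.0000 12.0000] v=[0.0000 -2.0000 0.0000 0.0000]
Step 1: x=[1.3200 5.1200 8.3200 11.8400] v=[1.6000 -4.4000 1.6000 -0.8000]
Step 2: x=[1.7680 4.1440 8.6912 11.5968] v=[2.2400 -4.8800 1.8560 -1.2160]
Step 3: x=[2.1162 3.5154 8.7997 11.3687] v=[1.7408 -3.1430 0.5427 -1.1405]
Step 4: x=[2.2082 3.5084 8.4738 11.2096] v=[0.4602 -0.0349 -1.6295 -0.7957]
Step 5: x=[2.0283 4.0879 7.7912 11.0927] v=[-0.8996 2.8973 -3.4132 -0.5843]
Max displacement = 2.4916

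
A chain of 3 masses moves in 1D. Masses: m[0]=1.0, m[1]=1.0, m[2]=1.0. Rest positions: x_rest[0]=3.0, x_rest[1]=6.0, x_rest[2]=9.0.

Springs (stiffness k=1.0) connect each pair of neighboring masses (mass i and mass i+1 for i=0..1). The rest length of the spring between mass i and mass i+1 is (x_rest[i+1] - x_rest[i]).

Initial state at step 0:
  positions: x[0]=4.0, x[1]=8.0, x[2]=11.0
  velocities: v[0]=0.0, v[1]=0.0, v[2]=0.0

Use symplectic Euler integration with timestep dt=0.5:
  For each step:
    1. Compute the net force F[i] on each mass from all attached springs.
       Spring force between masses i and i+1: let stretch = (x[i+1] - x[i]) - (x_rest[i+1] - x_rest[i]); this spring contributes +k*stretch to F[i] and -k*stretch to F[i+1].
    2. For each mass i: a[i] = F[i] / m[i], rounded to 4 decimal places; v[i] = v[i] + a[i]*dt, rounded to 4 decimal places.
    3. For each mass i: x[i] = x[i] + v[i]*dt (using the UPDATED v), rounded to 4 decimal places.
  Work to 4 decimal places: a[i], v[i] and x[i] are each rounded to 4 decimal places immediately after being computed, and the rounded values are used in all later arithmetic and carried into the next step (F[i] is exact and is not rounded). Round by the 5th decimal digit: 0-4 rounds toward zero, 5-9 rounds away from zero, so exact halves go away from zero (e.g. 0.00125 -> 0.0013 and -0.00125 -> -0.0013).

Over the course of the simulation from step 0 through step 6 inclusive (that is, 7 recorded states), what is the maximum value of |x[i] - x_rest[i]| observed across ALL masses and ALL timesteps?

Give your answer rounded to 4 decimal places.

Answer: 2.1173

Derivation:
Step 0: x=[4.0000 8.0000 11.0000] v=[0.0000 0.0000 0.0000]
Step 1: x=[4.2500 7.7500 11.0000] v=[0.5000 -0.5000 0.0000]
Step 2: x=[4.6250 7.4375 10.9375] v=[0.7500 -0.6250 -0.1250]
Step 3: x=[4.9532 7.2969 10.7500] v=[0.6563 -0.2813 -0.3750]
Step 4: x=[5.1173 7.4336 10.4492] v=[0.3282 0.2734 -0.6016]
Step 5: x=[5.1105 7.7452 10.1445] v=[-0.0137 0.6231 -0.6094]
Step 6: x=[5.0123 7.9979 9.9900] v=[-0.1964 0.5054 -0.3091]
Max displacement = 2.1173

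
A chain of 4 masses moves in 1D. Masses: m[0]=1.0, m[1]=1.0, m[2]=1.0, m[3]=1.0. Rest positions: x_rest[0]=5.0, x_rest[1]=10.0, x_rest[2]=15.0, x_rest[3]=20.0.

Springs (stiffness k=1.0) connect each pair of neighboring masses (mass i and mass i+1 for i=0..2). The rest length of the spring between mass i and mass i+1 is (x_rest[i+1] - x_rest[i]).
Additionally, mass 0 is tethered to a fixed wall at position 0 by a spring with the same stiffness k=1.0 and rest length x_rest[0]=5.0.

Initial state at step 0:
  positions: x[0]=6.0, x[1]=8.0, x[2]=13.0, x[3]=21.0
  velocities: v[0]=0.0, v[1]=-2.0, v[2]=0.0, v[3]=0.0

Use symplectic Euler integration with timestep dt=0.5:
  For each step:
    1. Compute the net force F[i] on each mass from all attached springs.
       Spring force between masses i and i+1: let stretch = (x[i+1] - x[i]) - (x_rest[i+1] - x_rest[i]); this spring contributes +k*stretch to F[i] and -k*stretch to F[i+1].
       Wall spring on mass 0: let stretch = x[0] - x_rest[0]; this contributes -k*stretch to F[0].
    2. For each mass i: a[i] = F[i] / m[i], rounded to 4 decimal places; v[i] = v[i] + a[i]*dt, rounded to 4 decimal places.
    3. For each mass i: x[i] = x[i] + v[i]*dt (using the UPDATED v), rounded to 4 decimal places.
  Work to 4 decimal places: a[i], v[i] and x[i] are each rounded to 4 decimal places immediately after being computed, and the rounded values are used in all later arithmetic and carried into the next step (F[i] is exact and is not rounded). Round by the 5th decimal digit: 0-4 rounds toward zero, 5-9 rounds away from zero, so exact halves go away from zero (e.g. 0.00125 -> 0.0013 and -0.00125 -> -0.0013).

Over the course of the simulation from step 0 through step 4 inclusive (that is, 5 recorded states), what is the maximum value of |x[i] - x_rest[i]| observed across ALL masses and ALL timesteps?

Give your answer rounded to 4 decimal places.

Answer: 2.7773

Derivation:
Step 0: x=[6.0000 8.0000 13.0000 21.0000] v=[0.0000 -2.0000 0.0000 0.0000]
Step 1: x=[5.0000 7.7500 13.7500 20.2500] v=[-2.0000 -0.5000 1.5000 -1.5000]
Step 2: x=[3.4375 8.3125 14.6250 19.1250] v=[-3.1250 1.1250 1.7500 -2.2500]
Step 3: x=[2.2344 9.2344 15.0469 18.1250] v=[-2.4063 1.8438 0.8438 -2.0000]
Step 4: x=[2.2227 9.8595 14.7852 17.6055] v=[-0.0235 1.2501 -0.5234 -1.0391]
Max displacement = 2.7773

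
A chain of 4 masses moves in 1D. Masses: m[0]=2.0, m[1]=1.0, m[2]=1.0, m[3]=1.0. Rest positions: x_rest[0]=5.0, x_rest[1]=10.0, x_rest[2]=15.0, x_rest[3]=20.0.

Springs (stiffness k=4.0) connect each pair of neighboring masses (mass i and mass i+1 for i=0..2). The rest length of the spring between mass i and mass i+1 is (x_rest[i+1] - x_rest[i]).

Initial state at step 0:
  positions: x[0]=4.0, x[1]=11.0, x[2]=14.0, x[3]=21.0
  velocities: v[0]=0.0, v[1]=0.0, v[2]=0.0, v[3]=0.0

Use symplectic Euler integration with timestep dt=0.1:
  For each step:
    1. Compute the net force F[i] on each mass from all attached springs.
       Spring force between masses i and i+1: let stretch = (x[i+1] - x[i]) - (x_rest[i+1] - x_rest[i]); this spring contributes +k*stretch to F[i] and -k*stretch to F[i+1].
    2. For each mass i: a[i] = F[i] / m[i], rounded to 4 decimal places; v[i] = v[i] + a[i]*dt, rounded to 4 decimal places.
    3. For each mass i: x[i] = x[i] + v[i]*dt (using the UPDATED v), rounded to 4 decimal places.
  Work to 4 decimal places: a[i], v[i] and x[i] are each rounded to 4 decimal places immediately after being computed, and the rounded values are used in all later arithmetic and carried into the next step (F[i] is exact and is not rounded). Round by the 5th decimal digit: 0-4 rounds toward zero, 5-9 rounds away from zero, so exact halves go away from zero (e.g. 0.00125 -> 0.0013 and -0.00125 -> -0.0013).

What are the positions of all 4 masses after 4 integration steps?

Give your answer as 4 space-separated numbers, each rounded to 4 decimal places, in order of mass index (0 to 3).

Step 0: x=[4.0000 11.0000 14.0000 21.0000] v=[0.0000 0.0000 0.0000 0.0000]
Step 1: x=[4.0400 10.8400 14.1600 20.9200] v=[0.4000 -1.6000 1.6000 -0.8000]
Step 2: x=[4.1160 10.5408 14.4576 20.7696] v=[0.7600 -2.9920 2.9760 -1.5040]
Step 3: x=[4.2205 10.1413 14.8510 20.5667] v=[1.0450 -3.9952 3.9341 -2.0288]
Step 4: x=[4.3434 9.6933 15.2847 20.3352] v=[1.2292 -4.4796 4.3365 -2.3151]

Answer: 4.3434 9.6933 15.2847 20.3352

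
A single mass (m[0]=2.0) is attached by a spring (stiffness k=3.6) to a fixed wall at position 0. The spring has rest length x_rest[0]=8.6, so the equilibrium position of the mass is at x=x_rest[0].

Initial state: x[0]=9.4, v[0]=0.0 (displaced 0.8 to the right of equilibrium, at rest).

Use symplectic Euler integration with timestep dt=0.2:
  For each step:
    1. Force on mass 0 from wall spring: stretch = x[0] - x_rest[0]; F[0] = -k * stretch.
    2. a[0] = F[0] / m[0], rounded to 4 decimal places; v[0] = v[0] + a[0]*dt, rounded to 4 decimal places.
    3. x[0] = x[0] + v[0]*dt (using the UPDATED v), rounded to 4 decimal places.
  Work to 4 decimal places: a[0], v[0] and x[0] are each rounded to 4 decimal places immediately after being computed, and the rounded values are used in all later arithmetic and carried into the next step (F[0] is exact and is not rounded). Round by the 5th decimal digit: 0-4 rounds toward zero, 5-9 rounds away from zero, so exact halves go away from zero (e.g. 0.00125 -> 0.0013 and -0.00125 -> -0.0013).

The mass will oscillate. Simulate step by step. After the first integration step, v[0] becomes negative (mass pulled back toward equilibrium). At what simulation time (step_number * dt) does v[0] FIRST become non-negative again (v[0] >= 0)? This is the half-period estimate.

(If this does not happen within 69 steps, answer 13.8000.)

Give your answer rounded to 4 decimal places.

Answer: 2.4000

Derivation:
Step 0: x=[9.4000] v=[0.0000]
Step 1: x=[9.3424] v=[-0.2880]
Step 2: x=[9.2313] v=[-0.5553]
Step 3: x=[9.0748] v=[-0.7826]
Step 4: x=[8.8841] v=[-0.9535]
Step 5: x=[8.6729] v=[-1.0558]
Step 6: x=[8.4565] v=[-1.0820]
Step 7: x=[8.2504] v=[-1.0303]
Step 8: x=[8.0695] v=[-0.9044]
Step 9: x=[7.9268] v=[-0.7134]
Step 10: x=[7.8326] v=[-0.4710]
Step 11: x=[7.7937] v=[-0.1947]
Step 12: x=[7.8128] v=[0.0956]
First v>=0 after going negative at step 12, time=2.4000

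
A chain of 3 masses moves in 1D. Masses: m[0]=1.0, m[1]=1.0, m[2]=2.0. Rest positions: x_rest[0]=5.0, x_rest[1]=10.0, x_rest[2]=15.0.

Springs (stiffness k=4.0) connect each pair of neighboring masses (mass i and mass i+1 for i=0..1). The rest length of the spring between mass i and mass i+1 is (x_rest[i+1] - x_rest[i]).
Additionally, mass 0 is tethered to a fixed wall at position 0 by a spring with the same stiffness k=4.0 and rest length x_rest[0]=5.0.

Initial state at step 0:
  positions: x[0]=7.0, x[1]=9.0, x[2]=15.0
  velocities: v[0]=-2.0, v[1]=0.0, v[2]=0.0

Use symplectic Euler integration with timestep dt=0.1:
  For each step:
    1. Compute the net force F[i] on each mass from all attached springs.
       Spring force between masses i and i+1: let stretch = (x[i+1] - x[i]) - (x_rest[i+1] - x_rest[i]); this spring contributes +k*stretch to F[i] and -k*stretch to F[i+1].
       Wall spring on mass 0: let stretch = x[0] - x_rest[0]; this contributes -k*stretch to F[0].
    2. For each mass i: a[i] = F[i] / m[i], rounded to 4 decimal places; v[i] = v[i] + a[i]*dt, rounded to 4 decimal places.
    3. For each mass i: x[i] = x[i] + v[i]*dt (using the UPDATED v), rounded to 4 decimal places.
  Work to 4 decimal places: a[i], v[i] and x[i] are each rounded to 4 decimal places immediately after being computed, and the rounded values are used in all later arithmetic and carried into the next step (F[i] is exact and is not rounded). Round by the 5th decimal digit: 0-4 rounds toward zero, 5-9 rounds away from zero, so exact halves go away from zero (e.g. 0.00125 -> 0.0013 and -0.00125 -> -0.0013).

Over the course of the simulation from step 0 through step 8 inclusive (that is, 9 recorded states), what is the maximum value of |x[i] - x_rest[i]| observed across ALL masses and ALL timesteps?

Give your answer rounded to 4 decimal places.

Step 0: x=[7.0000 9.0000 15.0000] v=[-2.0000 0.0000 0.0000]
Step 1: x=[6.6000 9.1600 14.9800] v=[-4.0000 1.6000 -0.2000]
Step 2: x=[6.0384 9.4504 14.9436] v=[-5.6160 2.9040 -0.3640]
Step 3: x=[5.3717 9.8241 14.8973] v=[-6.6666 3.7365 -0.4626]
Step 4: x=[4.6683 10.2226 14.8496] v=[-7.0343 3.9848 -0.4772]
Step 5: x=[4.0003 10.5840 14.8093] v=[-6.6799 3.6139 -0.4026]
Step 6: x=[3.4357 10.8511 14.7845] v=[-5.6465 2.6705 -0.2477]
Step 7: x=[3.0302 10.9789 14.7811] v=[-4.0546 1.2777 -0.0344]
Step 8: x=[2.8215 10.9408 14.8016] v=[-2.0872 -0.3809 0.2052]
Max displacement = 2.1785

Answer: 2.1785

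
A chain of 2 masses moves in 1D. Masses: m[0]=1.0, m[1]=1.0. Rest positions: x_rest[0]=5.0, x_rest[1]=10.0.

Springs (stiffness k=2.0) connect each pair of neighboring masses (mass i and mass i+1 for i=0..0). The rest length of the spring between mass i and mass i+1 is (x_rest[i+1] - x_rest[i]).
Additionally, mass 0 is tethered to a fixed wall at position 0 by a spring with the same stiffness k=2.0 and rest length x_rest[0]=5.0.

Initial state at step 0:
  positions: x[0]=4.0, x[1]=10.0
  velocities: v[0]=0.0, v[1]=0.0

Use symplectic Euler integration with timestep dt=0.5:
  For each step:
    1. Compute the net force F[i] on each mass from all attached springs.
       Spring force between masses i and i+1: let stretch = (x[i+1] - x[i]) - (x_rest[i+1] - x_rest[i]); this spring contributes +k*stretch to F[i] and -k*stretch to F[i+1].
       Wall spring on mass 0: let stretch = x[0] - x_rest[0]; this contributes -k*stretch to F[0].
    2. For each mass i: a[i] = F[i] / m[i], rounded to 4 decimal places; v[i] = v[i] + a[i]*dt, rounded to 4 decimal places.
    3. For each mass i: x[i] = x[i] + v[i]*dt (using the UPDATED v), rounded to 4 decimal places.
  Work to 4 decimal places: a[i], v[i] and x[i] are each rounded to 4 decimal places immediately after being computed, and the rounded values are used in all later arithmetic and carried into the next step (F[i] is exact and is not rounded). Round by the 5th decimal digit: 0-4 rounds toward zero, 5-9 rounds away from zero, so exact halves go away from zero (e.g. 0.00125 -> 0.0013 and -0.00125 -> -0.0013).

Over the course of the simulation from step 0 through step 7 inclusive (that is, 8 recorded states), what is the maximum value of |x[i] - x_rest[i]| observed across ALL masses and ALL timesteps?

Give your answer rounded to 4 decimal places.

Answer: 1.1250

Derivation:
Step 0: x=[4.0000 10.0000] v=[0.0000 0.0000]
Step 1: x=[5.0000 9.5000] v=[2.0000 -1.0000]
Step 2: x=[5.7500 9.2500] v=[1.5000 -0.5000]
Step 3: x=[5.3750 9.7500] v=[-0.7500 1.0000]
Step 4: x=[4.5000 10.5625] v=[-1.7500 1.6250]
Step 5: x=[4.4063 10.8438] v=[-0.1875 0.5625]
Step 6: x=[5.3282 10.4063] v=[1.8437 -0.8750]
Step 7: x=[6.1250 9.9298] v=[1.5936 -0.9531]
Max displacement = 1.1250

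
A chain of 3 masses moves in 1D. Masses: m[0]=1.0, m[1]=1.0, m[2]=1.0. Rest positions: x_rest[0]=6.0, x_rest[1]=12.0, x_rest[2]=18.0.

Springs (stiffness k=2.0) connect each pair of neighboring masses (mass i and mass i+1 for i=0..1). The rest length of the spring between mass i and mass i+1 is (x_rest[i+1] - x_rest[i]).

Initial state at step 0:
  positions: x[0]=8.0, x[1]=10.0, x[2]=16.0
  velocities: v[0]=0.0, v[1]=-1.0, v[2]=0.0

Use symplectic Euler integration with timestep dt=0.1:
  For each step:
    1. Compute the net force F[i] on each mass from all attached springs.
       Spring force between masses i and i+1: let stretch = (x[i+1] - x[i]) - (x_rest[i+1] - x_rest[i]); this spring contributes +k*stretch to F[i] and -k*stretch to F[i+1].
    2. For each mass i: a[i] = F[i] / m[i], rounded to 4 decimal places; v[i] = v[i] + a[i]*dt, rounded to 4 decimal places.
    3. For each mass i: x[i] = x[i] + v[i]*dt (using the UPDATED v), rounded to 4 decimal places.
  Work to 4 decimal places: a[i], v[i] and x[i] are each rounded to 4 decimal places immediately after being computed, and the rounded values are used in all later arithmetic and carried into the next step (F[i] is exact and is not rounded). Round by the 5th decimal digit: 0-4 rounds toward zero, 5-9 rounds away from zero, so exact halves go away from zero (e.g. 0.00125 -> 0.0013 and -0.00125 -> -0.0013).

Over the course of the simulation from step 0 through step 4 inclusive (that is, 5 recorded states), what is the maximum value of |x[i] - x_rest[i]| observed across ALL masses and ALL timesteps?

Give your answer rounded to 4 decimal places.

Step 0: x=[8.0000 10.0000 16.0000] v=[0.0000 -1.0000 0.0000]
Step 1: x=[7.9200 9.9800 16.0000] v=[-0.8000 -0.2000 0.0000]
Step 2: x=[7.7612 10.0392 15.9996] v=[-1.5880 0.5920 -0.0040]
Step 3: x=[7.5280 10.1721 16.0000] v=[-2.3324 1.3285 0.0039]
Step 4: x=[7.2276 10.3686 16.0038] v=[-3.0036 1.9653 0.0383]
Max displacement = 2.0200

Answer: 2.0200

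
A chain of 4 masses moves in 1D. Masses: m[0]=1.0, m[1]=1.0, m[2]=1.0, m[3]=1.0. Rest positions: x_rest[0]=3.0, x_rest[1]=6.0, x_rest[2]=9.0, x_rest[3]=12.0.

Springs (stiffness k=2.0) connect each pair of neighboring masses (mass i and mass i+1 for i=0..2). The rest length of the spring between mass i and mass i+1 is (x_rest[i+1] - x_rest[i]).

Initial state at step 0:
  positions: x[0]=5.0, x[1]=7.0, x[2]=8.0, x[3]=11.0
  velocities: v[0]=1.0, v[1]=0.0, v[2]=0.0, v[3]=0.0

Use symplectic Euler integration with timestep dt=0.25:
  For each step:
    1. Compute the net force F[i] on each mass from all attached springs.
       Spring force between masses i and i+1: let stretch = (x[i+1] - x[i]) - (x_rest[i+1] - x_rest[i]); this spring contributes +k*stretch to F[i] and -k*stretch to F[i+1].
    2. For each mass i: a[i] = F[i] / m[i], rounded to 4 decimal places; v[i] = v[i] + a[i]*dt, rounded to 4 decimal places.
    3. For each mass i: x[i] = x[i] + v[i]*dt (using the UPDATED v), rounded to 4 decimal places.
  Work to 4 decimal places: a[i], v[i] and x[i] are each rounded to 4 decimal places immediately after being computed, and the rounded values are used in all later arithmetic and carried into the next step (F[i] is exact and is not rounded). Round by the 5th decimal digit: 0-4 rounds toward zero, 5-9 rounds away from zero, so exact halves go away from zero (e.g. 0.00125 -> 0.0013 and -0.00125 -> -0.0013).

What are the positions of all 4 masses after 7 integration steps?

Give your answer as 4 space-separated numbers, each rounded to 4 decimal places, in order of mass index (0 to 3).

Step 0: x=[5.0000 7.0000 8.0000 11.0000] v=[1.0000 0.0000 0.0000 0.0000]
Step 1: x=[5.1250 6.8750 8.2500 11.0000] v=[0.5000 -0.5000 1.0000 0.0000]
Step 2: x=[5.0938 6.7031 8.6719 11.0313] v=[-0.1250 -0.6875 1.6875 0.1250]
Step 3: x=[4.8887 6.5762 9.1426 11.1426] v=[-0.8204 -0.5078 1.8828 0.4453]
Step 4: x=[4.5195 6.5591 9.5425 11.3789] v=[-1.4767 -0.0684 1.5996 0.9453]
Step 5: x=[4.0303 6.6600 9.7990 11.7607] v=[-1.9569 0.4035 1.0261 1.5271]
Step 6: x=[3.4948 6.8246 9.9084 12.2723] v=[-2.1421 0.6582 0.4375 2.0463]
Step 7: x=[3.0005 6.9584 9.9278 12.8634] v=[-1.9772 0.5352 0.0776 2.3644]

Answer: 3.0005 6.9584 9.9278 12.8634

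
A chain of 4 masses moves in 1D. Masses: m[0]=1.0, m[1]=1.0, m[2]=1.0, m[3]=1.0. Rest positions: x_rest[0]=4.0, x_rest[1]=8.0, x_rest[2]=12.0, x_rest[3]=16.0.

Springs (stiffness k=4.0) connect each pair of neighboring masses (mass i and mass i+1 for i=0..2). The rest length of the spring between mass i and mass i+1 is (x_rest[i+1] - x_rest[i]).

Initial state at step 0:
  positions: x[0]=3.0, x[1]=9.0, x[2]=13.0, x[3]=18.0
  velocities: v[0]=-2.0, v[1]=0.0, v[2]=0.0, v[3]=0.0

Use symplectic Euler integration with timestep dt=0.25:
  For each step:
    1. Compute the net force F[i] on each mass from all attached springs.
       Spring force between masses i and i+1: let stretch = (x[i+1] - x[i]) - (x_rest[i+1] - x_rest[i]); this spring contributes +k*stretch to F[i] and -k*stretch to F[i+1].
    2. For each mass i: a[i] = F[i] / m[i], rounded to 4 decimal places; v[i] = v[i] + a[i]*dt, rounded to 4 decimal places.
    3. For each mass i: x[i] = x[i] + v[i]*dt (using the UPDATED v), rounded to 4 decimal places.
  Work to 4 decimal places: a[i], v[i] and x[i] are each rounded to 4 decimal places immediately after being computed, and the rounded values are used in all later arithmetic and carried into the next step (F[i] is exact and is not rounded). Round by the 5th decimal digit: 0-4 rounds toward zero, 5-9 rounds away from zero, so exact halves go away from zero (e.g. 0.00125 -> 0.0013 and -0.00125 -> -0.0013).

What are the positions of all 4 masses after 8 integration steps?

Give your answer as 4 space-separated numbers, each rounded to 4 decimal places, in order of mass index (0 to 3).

Step 0: x=[3.0000 9.0000 13.0000 18.0000] v=[-2.0000 0.0000 0.0000 0.0000]
Step 1: x=[3.0000 8.5000 13.2500 17.7500] v=[0.0000 -2.0000 1.0000 -1.0000]
Step 2: x=[3.3750 7.8125 13.4375 17.3750] v=[1.5000 -2.7500 0.7500 -1.5000]
Step 3: x=[3.8594 7.4219 13.2031 17.0156] v=[1.9375 -1.5625 -0.9375 -1.4375]
Step 4: x=[4.2344 7.5860 12.4766 16.7031] v=[1.5000 0.6562 -2.9062 -1.2500]
Step 5: x=[4.4473 8.1348 11.5840 16.3340] v=[0.8516 2.1952 -3.5703 -1.4765]
Step 6: x=[4.5821 8.6240 11.0166 15.7774] v=[0.5391 1.9569 -2.2695 -2.2265]
Step 7: x=[4.7274 8.7009 11.0413 15.0306] v=[0.5810 0.3076 0.0987 -2.9873]
Step 8: x=[4.8660 8.3695 11.4782 14.2865] v=[0.5545 -1.3255 1.7476 -2.9766]

Answer: 4.8660 8.3695 11.4782 14.2865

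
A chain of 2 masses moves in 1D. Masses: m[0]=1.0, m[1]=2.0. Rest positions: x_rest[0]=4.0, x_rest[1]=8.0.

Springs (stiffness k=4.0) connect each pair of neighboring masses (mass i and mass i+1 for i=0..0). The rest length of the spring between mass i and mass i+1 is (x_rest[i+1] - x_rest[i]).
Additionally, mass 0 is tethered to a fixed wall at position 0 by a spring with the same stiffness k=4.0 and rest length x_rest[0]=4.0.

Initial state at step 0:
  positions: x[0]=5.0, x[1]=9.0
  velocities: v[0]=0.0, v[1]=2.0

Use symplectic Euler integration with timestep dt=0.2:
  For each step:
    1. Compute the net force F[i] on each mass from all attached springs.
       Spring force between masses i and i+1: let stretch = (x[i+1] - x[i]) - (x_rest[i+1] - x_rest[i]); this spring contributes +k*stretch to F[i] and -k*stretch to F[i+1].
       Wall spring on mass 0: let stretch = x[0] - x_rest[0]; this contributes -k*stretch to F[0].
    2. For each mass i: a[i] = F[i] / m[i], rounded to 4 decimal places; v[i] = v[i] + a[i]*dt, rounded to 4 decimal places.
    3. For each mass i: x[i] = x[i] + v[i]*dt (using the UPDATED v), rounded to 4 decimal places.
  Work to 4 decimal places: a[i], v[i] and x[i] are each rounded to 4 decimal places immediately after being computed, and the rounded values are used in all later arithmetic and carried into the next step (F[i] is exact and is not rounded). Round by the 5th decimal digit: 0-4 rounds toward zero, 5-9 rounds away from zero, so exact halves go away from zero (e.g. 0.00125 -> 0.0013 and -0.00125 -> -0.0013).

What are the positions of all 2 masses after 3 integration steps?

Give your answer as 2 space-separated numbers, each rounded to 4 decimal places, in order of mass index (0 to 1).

Answer: 4.5080 10.0208

Derivation:
Step 0: x=[5.0000 9.0000] v=[0.0000 2.0000]
Step 1: x=[4.8400 9.4000] v=[-0.8000 2.0000]
Step 2: x=[4.6352 9.7552] v=[-1.0240 1.7760]
Step 3: x=[4.5080 10.0208] v=[-0.6362 1.3280]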